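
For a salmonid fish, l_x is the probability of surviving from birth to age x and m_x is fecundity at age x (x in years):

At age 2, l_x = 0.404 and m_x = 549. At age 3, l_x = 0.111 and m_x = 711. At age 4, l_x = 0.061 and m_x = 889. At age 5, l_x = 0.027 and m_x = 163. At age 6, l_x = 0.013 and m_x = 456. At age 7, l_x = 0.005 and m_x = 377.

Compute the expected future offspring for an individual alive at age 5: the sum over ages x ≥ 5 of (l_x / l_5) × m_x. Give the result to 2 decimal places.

l_5 = 0.027. Conditional survival from age 5 to x is l_x / l_5.
  x=5: (0.027/0.027) × 163 = 163.0000
  x=6: (0.013/0.027) × 456 = 219.5556
  x=7: (0.005/0.027) × 377 = 69.8148
Sum = 163.0000 + 219.5556 + 69.8148 = 452.3704

452.37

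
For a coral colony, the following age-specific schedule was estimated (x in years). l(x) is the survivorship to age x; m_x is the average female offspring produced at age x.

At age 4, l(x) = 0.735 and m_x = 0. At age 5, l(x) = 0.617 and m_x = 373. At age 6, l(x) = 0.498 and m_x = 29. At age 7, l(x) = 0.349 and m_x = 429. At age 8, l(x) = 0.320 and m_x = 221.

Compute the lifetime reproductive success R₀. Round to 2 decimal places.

R₀ = Σ l(x) m_x:
  age 4: 0.735 × 0 = 0.0000
  age 5: 0.617 × 373 = 230.1410
  age 6: 0.498 × 29 = 14.4420
  age 7: 0.349 × 429 = 149.7210
  age 8: 0.320 × 221 = 70.7200
R₀ = 0.0000 + 230.1410 + 14.4420 + 149.7210 + 70.7200 = 465.0240

465.02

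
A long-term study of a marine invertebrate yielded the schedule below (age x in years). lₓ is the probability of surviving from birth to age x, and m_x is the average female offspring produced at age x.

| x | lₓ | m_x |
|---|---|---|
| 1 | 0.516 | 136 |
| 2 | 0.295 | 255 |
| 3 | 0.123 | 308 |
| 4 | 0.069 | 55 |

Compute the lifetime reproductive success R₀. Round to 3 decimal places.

187.080

R₀ = Σ lₓ m_x:
  age 1: 0.516 × 136 = 70.1760
  age 2: 0.295 × 255 = 75.2250
  age 3: 0.123 × 308 = 37.8840
  age 4: 0.069 × 55 = 3.7950
R₀ = 70.1760 + 75.2250 + 37.8840 + 3.7950 = 187.0800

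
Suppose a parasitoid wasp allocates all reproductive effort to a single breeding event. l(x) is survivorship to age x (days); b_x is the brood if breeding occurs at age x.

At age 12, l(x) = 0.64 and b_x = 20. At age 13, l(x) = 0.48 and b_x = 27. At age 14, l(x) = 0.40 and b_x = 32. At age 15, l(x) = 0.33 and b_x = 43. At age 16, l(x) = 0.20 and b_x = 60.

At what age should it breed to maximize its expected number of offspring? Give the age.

Expected offspring if breeding at age x = l(x) × b_x:
  age 12: 0.64 × 20 = 12.800
  age 13: 0.48 × 27 = 12.960
  age 14: 0.40 × 32 = 12.800
  age 15: 0.33 × 43 = 14.190
  age 16: 0.20 × 60 = 12.000
Maximum at age 15 (14.190).

15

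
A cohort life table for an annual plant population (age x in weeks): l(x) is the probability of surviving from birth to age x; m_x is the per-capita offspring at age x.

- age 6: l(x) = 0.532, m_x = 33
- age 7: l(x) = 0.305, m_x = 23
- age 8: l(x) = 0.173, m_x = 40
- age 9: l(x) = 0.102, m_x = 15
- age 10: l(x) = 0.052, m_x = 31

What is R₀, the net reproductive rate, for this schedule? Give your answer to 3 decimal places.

34.633

R₀ = Σ l(x) m_x:
  age 6: 0.532 × 33 = 17.5560
  age 7: 0.305 × 23 = 7.0150
  age 8: 0.173 × 40 = 6.9200
  age 9: 0.102 × 15 = 1.5300
  age 10: 0.052 × 31 = 1.6120
R₀ = 17.5560 + 7.0150 + 6.9200 + 1.5300 + 1.6120 = 34.6330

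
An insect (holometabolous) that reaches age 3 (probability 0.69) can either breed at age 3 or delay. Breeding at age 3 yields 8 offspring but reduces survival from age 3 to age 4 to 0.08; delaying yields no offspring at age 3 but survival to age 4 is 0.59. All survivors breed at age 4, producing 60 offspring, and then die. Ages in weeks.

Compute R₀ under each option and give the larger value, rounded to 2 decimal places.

24.43

breed at age 3: R₀ = 0.69 × (8 + 0.08 × 60) = 0.69 × 12.8000 = 8.8320
delay to age 4: R₀ = 0.69 × (0.59 × 60) = 0.69 × 35.4000 = 24.4260
Higher: delay to age 4 (24.4260).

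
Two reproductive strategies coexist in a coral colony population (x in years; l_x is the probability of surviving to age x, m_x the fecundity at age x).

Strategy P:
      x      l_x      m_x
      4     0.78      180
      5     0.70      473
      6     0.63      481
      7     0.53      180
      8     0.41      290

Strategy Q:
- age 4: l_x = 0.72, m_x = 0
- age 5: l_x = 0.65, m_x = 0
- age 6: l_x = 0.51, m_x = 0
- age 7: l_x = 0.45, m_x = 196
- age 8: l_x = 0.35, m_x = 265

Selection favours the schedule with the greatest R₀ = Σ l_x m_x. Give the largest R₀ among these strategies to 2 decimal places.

Strategy P: R₀ = 0.78×180 + 0.70×473 + 0.63×481 + 0.53×180 + 0.41×290 = 988.8300
Strategy Q: R₀ = 0.72×0 + 0.65×0 + 0.51×0 + 0.45×196 + 0.35×265 = 180.9500
Highest R₀: strategy P with 988.8300.

988.83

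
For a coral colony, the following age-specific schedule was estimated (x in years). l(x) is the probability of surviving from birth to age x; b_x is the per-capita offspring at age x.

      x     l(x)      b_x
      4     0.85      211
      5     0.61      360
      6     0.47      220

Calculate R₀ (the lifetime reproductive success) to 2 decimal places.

R₀ = Σ l(x) b_x:
  age 4: 0.85 × 211 = 179.3500
  age 5: 0.61 × 360 = 219.6000
  age 6: 0.47 × 220 = 103.4000
R₀ = 179.3500 + 219.6000 + 103.4000 = 502.3500

502.35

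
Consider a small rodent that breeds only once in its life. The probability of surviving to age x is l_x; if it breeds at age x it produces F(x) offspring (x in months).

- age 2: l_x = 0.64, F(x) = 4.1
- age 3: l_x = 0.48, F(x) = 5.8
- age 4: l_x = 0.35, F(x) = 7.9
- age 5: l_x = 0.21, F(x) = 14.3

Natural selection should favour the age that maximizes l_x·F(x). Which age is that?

Expected offspring if breeding at age x = l_x × F(x):
  age 2: 0.64 × 4.1 = 2.624
  age 3: 0.48 × 5.8 = 2.784
  age 4: 0.35 × 7.9 = 2.765
  age 5: 0.21 × 14.3 = 3.003
Maximum at age 5 (3.003).

5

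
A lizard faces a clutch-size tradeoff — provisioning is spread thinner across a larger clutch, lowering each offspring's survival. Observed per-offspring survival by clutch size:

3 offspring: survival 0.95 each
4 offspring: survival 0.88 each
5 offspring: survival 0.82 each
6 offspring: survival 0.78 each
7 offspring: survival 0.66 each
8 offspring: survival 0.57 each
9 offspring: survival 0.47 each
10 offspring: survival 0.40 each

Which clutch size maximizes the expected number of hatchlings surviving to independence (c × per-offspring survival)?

6

Expected hatchlings surviving to independence = c × s(c):
  c=3: 3 × 0.95 = 2.850
  c=4: 4 × 0.88 = 3.520
  c=5: 5 × 0.82 = 4.100
  c=6: 6 × 0.78 = 4.680
  c=7: 7 × 0.66 = 4.620
  c=8: 8 × 0.57 = 4.560
  c=9: 9 × 0.47 = 4.230
  c=10: 10 × 0.40 = 4.000
Maximum at c = 6 (4.680 hatchlings surviving to independence).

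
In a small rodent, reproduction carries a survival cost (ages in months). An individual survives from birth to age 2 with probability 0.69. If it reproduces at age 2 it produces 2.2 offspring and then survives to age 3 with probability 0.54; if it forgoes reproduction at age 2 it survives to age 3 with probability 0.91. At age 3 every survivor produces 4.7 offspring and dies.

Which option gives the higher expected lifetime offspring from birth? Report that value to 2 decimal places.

breed at age 2: R₀ = 0.69 × (2.2 + 0.54 × 4.7) = 0.69 × 4.7380 = 3.2692
delay to age 3: R₀ = 0.69 × (0.91 × 4.7) = 0.69 × 4.2770 = 2.9511
Higher: breed at age 2 (3.2692).

3.27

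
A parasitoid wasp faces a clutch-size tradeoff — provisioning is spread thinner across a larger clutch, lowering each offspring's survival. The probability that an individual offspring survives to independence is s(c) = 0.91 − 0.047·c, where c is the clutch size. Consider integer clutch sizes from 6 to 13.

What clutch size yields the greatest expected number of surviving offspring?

Expected surviving offspring = c × s(c):
  c=6: 6 × 0.628 = 3.768
  c=7: 7 × 0.581 = 4.067
  c=8: 8 × 0.534 = 4.272
  c=9: 9 × 0.487 = 4.383
  c=10: 10 × 0.440 = 4.400
  c=11: 11 × 0.393 = 4.323
  c=12: 12 × 0.346 = 4.152
  c=13: 13 × 0.299 = 3.887
Maximum at c = 10 (4.400 surviving offspring).

10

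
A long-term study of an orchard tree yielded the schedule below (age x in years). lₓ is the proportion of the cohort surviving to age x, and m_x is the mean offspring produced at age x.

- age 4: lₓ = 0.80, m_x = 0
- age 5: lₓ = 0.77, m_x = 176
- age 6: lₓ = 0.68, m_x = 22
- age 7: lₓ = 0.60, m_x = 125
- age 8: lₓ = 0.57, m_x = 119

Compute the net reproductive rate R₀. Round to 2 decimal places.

293.31

R₀ = Σ lₓ m_x:
  age 4: 0.80 × 0 = 0.0000
  age 5: 0.77 × 176 = 135.5200
  age 6: 0.68 × 22 = 14.9600
  age 7: 0.60 × 125 = 75.0000
  age 8: 0.57 × 119 = 67.8300
R₀ = 0.0000 + 135.5200 + 14.9600 + 75.0000 + 67.8300 = 293.3100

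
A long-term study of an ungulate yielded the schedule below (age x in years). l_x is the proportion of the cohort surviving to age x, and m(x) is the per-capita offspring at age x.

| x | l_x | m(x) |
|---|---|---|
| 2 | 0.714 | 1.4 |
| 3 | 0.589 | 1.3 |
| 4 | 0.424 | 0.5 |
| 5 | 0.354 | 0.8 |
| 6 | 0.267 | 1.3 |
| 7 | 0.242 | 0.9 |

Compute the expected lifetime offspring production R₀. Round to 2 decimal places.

2.83

R₀ = Σ l_x m(x):
  age 2: 0.714 × 1.4 = 0.9996
  age 3: 0.589 × 1.3 = 0.7657
  age 4: 0.424 × 0.5 = 0.2120
  age 5: 0.354 × 0.8 = 0.2832
  age 6: 0.267 × 1.3 = 0.3471
  age 7: 0.242 × 0.9 = 0.2178
R₀ = 0.9996 + 0.7657 + 0.2120 + 0.2832 + 0.3471 + 0.2178 = 2.8254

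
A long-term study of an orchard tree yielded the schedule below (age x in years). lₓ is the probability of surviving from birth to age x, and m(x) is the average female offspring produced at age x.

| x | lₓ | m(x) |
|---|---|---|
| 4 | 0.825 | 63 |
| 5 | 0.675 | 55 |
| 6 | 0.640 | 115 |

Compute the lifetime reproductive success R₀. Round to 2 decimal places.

R₀ = Σ lₓ m(x):
  age 4: 0.825 × 63 = 51.9750
  age 5: 0.675 × 55 = 37.1250
  age 6: 0.640 × 115 = 73.6000
R₀ = 51.9750 + 37.1250 + 73.6000 = 162.7000

162.70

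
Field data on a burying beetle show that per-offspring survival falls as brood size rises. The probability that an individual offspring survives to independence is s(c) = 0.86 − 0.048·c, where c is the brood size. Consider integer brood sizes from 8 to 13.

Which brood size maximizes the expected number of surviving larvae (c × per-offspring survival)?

9

Expected surviving larvae = c × s(c):
  c=8: 8 × 0.476 = 3.808
  c=9: 9 × 0.428 = 3.852
  c=10: 10 × 0.380 = 3.800
  c=11: 11 × 0.332 = 3.652
  c=12: 12 × 0.284 = 3.408
  c=13: 13 × 0.236 = 3.068
Maximum at c = 9 (3.852 surviving larvae).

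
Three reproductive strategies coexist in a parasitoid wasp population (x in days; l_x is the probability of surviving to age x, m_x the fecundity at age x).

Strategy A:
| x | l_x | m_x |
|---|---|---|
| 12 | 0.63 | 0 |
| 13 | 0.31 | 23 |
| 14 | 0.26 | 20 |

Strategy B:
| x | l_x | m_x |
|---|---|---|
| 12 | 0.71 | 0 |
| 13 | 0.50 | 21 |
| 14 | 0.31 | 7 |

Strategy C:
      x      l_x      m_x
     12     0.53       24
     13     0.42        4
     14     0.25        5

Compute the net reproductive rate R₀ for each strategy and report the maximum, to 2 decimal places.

Strategy A: R₀ = 0.63×0 + 0.31×23 + 0.26×20 = 12.3300
Strategy B: R₀ = 0.71×0 + 0.50×21 + 0.31×7 = 12.6700
Strategy C: R₀ = 0.53×24 + 0.42×4 + 0.25×5 = 15.6500
Highest R₀: strategy C with 15.6500.

15.65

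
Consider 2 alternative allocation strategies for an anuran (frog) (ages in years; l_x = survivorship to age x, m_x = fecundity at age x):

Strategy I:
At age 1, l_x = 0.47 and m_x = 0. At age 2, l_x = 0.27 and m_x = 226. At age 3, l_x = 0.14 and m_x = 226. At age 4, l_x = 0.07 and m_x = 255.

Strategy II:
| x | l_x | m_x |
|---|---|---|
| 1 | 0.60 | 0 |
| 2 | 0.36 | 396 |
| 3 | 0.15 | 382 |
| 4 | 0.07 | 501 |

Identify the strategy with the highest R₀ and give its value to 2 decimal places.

Strategy I: R₀ = 0.47×0 + 0.27×226 + 0.14×226 + 0.07×255 = 110.5100
Strategy II: R₀ = 0.60×0 + 0.36×396 + 0.15×382 + 0.07×501 = 234.9300
Highest R₀: strategy II with 234.9300.

234.93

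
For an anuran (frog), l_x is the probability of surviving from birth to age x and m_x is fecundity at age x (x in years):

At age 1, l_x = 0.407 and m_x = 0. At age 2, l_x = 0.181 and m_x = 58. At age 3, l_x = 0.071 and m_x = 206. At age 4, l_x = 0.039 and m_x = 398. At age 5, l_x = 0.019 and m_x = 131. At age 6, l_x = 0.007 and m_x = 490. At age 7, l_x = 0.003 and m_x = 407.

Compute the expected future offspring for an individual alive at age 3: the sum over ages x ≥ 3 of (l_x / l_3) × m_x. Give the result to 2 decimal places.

525.18

l_3 = 0.071. Conditional survival from age 3 to x is l_x / l_3.
  x=3: (0.071/0.071) × 206 = 206.0000
  x=4: (0.039/0.071) × 398 = 218.6197
  x=5: (0.019/0.071) × 131 = 35.0563
  x=6: (0.007/0.071) × 490 = 48.3099
  x=7: (0.003/0.071) × 407 = 17.1972
Sum = 206.0000 + 218.6197 + 35.0563 + 48.3099 + 17.1972 = 525.1831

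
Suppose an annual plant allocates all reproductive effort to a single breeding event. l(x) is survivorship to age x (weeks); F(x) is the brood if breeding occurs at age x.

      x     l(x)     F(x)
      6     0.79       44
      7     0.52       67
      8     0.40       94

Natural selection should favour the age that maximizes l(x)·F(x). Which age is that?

8

Expected offspring if breeding at age x = l(x) × F(x):
  age 6: 0.79 × 44 = 34.760
  age 7: 0.52 × 67 = 34.840
  age 8: 0.40 × 94 = 37.600
Maximum at age 8 (37.600).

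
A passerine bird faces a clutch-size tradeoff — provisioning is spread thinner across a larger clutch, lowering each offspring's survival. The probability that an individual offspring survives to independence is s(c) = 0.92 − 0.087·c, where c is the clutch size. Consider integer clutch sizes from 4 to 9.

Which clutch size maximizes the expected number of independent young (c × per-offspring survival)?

5

Expected independent young = c × s(c):
  c=4: 4 × 0.572 = 2.288
  c=5: 5 × 0.485 = 2.425
  c=6: 6 × 0.398 = 2.388
  c=7: 7 × 0.311 = 2.177
  c=8: 8 × 0.224 = 1.792
  c=9: 9 × 0.137 = 1.233
Maximum at c = 5 (2.425 independent young).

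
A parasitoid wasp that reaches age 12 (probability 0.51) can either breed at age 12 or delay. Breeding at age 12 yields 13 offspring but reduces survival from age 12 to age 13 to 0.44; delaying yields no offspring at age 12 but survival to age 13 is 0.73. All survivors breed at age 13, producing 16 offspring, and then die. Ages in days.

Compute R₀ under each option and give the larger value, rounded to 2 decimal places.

10.22

breed at age 12: R₀ = 0.51 × (13 + 0.44 × 16) = 0.51 × 20.0400 = 10.2204
delay to age 13: R₀ = 0.51 × (0.73 × 16) = 0.51 × 11.6800 = 5.9568
Higher: breed at age 12 (10.2204).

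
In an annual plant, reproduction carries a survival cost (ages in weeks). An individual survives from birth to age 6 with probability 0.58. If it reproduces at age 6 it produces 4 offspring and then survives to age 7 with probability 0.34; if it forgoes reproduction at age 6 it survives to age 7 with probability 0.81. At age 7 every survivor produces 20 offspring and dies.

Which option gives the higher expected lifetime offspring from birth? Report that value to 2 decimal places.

9.40

breed at age 6: R₀ = 0.58 × (4 + 0.34 × 20) = 0.58 × 10.8000 = 6.2640
delay to age 7: R₀ = 0.58 × (0.81 × 20) = 0.58 × 16.2000 = 9.3960
Higher: delay to age 7 (9.3960).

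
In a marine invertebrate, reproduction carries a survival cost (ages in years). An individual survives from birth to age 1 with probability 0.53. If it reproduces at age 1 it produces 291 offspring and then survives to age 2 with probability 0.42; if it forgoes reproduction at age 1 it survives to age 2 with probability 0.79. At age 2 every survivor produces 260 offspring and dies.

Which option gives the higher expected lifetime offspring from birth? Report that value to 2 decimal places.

breed at age 1: R₀ = 0.53 × (291 + 0.42 × 260) = 0.53 × 400.2000 = 212.1060
delay to age 2: R₀ = 0.53 × (0.79 × 260) = 0.53 × 205.4000 = 108.8620
Higher: breed at age 1 (212.1060).

212.11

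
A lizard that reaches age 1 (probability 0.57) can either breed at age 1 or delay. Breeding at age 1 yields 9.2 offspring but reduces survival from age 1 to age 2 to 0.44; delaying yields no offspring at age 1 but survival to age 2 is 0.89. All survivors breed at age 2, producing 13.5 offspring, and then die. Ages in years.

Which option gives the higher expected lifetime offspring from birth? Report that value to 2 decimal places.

breed at age 1: R₀ = 0.57 × (9.2 + 0.44 × 13.5) = 0.57 × 15.1400 = 8.6298
delay to age 2: R₀ = 0.57 × (0.89 × 13.5) = 0.57 × 12.0150 = 6.8485
Higher: breed at age 1 (8.6298).

8.63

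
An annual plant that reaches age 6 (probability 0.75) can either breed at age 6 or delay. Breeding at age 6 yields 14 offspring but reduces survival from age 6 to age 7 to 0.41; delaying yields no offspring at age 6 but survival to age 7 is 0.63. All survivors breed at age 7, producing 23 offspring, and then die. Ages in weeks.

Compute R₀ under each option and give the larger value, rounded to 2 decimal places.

breed at age 6: R₀ = 0.75 × (14 + 0.41 × 23) = 0.75 × 23.4300 = 17.5725
delay to age 7: R₀ = 0.75 × (0.63 × 23) = 0.75 × 14.4900 = 10.8675
Higher: breed at age 6 (17.5725).

17.57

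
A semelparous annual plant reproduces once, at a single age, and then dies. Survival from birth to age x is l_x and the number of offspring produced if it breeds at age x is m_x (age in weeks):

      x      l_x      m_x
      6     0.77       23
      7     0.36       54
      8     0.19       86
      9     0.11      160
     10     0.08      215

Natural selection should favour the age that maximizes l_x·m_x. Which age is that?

7

Expected offspring if breeding at age x = l_x × m_x:
  age 6: 0.77 × 23 = 17.710
  age 7: 0.36 × 54 = 19.440
  age 8: 0.19 × 86 = 16.340
  age 9: 0.11 × 160 = 17.600
  age 10: 0.08 × 215 = 17.200
Maximum at age 7 (19.440).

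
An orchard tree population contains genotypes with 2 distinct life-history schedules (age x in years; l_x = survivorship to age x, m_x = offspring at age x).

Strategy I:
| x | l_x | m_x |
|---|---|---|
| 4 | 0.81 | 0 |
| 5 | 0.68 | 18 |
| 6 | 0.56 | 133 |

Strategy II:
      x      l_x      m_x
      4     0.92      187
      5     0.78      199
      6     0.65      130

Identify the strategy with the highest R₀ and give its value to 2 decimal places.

411.76

Strategy I: R₀ = 0.81×0 + 0.68×18 + 0.56×133 = 86.7200
Strategy II: R₀ = 0.92×187 + 0.78×199 + 0.65×130 = 411.7600
Highest R₀: strategy II with 411.7600.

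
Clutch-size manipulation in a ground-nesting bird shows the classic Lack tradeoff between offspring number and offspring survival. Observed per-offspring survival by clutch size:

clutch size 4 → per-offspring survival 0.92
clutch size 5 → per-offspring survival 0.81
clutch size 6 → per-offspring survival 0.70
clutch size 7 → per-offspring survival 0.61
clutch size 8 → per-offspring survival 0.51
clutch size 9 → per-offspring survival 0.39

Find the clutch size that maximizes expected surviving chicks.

Expected surviving chicks = c × s(c):
  c=4: 4 × 0.92 = 3.680
  c=5: 5 × 0.81 = 4.050
  c=6: 6 × 0.70 = 4.200
  c=7: 7 × 0.61 = 4.270
  c=8: 8 × 0.51 = 4.080
  c=9: 9 × 0.39 = 3.510
Maximum at c = 7 (4.270 surviving chicks).

7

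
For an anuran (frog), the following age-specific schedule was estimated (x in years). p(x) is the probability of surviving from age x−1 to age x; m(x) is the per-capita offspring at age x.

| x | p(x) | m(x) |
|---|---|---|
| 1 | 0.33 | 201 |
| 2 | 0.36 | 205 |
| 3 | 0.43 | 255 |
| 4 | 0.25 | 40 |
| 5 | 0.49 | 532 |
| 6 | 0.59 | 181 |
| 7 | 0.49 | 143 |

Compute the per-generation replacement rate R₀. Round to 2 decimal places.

Survivorship from birth: l_x = p_1·p_2·…·p_x.
  l_1 = 0.33000
  l_2 = 0.11880
  l_3 = 0.05108
  l_4 = 0.01277
  l_5 = 0.00626
  l_6 = 0.00369
  l_7 = 0.00181
R₀ = Σ l_x m(x):
  age 1: 0.33000 × 201 = 66.3300
  age 2: 0.11880 × 205 = 24.3540
  age 3: 0.05108 × 255 = 13.0254
  age 4: 0.01277 × 40 = 0.5108
  age 5: 0.00626 × 532 = 3.3303
  age 6: 0.00369 × 181 = 0.6679
  age 7: 0.00181 × 143 = 0.2588
R₀ = 66.3300 + 24.3540 + 13.0254 + 0.5108 + 3.3303 + 0.6679 + 0.2588 = 108.4772

108.48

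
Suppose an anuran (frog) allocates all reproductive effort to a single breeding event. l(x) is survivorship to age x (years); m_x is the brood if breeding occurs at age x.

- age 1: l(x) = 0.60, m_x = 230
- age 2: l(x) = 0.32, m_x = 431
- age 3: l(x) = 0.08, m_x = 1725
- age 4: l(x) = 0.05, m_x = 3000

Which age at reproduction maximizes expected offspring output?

4

Expected offspring if breeding at age x = l(x) × m_x:
  age 1: 0.60 × 230 = 138.000
  age 2: 0.32 × 431 = 137.920
  age 3: 0.08 × 1725 = 138.000
  age 4: 0.05 × 3000 = 150.000
Maximum at age 4 (150.000).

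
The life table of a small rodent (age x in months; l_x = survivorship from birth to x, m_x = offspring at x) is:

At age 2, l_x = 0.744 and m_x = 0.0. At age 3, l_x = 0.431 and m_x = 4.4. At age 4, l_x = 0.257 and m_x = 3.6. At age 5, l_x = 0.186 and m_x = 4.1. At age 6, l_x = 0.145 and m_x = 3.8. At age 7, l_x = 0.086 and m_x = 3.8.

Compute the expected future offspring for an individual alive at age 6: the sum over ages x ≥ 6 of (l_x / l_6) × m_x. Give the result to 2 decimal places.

6.05

l_6 = 0.145. Conditional survival from age 6 to x is l_x / l_6.
  x=6: (0.145/0.145) × 3.8 = 3.8000
  x=7: (0.086/0.145) × 3.8 = 2.2538
Sum = 3.8000 + 2.2538 = 6.0538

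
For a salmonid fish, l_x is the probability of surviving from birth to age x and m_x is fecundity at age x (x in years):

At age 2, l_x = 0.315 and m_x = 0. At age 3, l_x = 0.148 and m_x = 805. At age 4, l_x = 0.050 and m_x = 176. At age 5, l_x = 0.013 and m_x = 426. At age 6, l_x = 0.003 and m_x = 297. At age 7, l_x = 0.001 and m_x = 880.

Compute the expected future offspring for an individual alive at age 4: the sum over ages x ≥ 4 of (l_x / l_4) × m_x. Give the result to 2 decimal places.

l_4 = 0.050. Conditional survival from age 4 to x is l_x / l_4.
  x=4: (0.050/0.050) × 176 = 176.0000
  x=5: (0.013/0.050) × 426 = 110.7600
  x=6: (0.003/0.050) × 297 = 17.8200
  x=7: (0.001/0.050) × 880 = 17.6000
Sum = 176.0000 + 110.7600 + 17.8200 + 17.6000 = 322.1800

322.18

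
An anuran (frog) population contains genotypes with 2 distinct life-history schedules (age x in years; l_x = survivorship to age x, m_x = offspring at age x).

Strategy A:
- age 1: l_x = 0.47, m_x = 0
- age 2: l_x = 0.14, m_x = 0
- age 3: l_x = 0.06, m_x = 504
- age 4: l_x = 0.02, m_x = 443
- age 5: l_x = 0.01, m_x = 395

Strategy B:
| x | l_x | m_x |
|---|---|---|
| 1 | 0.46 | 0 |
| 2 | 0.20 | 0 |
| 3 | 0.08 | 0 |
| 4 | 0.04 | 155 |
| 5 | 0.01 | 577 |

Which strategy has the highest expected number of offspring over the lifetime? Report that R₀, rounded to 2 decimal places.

Strategy A: R₀ = 0.47×0 + 0.14×0 + 0.06×504 + 0.02×443 + 0.01×395 = 43.0500
Strategy B: R₀ = 0.46×0 + 0.20×0 + 0.08×0 + 0.04×155 + 0.01×577 = 11.9700
Highest R₀: strategy A with 43.0500.

43.05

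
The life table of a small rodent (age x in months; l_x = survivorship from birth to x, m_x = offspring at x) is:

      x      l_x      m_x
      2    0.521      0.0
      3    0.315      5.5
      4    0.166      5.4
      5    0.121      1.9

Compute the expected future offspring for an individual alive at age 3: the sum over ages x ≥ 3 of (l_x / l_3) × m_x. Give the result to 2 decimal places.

9.08

l_3 = 0.315. Conditional survival from age 3 to x is l_x / l_3.
  x=3: (0.315/0.315) × 5.5 = 5.5000
  x=4: (0.166/0.315) × 5.4 = 2.8457
  x=5: (0.121/0.315) × 1.9 = 0.7298
Sum = 5.5000 + 2.8457 + 0.7298 = 9.0756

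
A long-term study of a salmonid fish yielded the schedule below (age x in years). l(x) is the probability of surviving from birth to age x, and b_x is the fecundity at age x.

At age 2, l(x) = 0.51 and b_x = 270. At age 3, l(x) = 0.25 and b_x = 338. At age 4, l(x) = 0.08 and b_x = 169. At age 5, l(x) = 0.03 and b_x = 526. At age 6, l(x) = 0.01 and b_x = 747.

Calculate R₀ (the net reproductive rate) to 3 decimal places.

R₀ = Σ l(x) b_x:
  age 2: 0.51 × 270 = 137.7000
  age 3: 0.25 × 338 = 84.5000
  age 4: 0.08 × 169 = 13.5200
  age 5: 0.03 × 526 = 15.7800
  age 6: 0.01 × 747 = 7.4700
R₀ = 137.7000 + 84.5000 + 13.5200 + 15.7800 + 7.4700 = 258.9700

258.970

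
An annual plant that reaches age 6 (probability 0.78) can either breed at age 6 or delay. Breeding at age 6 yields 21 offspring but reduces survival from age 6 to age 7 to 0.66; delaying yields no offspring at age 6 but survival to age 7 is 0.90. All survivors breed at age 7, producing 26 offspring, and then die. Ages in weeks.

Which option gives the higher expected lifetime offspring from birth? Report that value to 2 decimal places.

29.76

breed at age 6: R₀ = 0.78 × (21 + 0.66 × 26) = 0.78 × 38.1600 = 29.7648
delay to age 7: R₀ = 0.78 × (0.90 × 26) = 0.78 × 23.4000 = 18.2520
Higher: breed at age 6 (29.7648).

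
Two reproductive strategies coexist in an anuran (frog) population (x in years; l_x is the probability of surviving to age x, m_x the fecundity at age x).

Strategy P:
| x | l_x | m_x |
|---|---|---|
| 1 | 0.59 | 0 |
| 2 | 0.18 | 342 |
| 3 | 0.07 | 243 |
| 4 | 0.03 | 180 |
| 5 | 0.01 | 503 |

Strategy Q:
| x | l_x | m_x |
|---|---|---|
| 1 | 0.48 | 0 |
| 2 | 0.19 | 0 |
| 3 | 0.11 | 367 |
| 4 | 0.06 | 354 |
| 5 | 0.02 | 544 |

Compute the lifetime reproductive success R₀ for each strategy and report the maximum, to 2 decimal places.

Strategy P: R₀ = 0.59×0 + 0.18×342 + 0.07×243 + 0.03×180 + 0.01×503 = 89.0000
Strategy Q: R₀ = 0.48×0 + 0.19×0 + 0.11×367 + 0.06×354 + 0.02×544 = 72.4900
Highest R₀: strategy P with 89.0000.

89.00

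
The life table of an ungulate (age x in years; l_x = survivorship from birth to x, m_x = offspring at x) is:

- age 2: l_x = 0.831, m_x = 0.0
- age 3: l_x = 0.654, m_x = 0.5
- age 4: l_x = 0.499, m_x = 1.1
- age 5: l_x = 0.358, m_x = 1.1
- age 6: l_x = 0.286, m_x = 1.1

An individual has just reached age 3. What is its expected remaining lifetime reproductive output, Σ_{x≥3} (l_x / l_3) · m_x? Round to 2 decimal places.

2.42

l_3 = 0.654. Conditional survival from age 3 to x is l_x / l_3.
  x=3: (0.654/0.654) × 0.5 = 0.5000
  x=4: (0.499/0.654) × 1.1 = 0.8393
  x=5: (0.358/0.654) × 1.1 = 0.6021
  x=6: (0.286/0.654) × 1.1 = 0.4810
Sum = 0.5000 + 0.8393 + 0.6021 + 0.4810 = 2.4225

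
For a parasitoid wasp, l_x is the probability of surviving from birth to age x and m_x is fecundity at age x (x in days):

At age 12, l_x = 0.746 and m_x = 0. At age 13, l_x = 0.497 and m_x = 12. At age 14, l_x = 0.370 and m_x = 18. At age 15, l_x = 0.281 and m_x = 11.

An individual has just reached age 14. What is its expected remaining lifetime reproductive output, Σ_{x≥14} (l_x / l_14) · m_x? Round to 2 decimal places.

l_14 = 0.370. Conditional survival from age 14 to x is l_x / l_14.
  x=14: (0.370/0.370) × 18 = 18.0000
  x=15: (0.281/0.370) × 11 = 8.3541
Sum = 18.0000 + 8.3541 = 26.3541

26.35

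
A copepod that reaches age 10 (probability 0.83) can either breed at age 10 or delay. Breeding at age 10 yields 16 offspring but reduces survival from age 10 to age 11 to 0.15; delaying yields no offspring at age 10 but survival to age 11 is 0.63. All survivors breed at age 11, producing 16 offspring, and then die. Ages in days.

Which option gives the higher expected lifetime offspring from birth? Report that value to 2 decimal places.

15.27

breed at age 10: R₀ = 0.83 × (16 + 0.15 × 16) = 0.83 × 18.4000 = 15.2720
delay to age 11: R₀ = 0.83 × (0.63 × 16) = 0.83 × 10.0800 = 8.3664
Higher: breed at age 10 (15.2720).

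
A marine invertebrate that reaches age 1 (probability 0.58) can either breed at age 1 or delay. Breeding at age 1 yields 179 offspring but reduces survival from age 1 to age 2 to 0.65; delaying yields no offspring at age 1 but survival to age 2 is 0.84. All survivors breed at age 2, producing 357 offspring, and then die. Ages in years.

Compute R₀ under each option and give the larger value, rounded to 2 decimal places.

breed at age 1: R₀ = 0.58 × (179 + 0.65 × 357) = 0.58 × 411.0500 = 238.4090
delay to age 2: R₀ = 0.58 × (0.84 × 357) = 0.58 × 299.8800 = 173.9304
Higher: breed at age 1 (238.4090).

238.41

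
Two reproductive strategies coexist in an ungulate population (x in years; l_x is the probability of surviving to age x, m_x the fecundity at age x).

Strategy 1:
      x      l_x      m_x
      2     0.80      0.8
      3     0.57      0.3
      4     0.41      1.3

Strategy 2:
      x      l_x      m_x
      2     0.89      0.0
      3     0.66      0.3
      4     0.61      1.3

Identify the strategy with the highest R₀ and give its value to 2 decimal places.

1.34

Strategy 1: R₀ = 0.80×0.8 + 0.57×0.3 + 0.41×1.3 = 1.3440
Strategy 2: R₀ = 0.89×0.0 + 0.66×0.3 + 0.61×1.3 = 0.9910
Highest R₀: strategy 1 with 1.3440.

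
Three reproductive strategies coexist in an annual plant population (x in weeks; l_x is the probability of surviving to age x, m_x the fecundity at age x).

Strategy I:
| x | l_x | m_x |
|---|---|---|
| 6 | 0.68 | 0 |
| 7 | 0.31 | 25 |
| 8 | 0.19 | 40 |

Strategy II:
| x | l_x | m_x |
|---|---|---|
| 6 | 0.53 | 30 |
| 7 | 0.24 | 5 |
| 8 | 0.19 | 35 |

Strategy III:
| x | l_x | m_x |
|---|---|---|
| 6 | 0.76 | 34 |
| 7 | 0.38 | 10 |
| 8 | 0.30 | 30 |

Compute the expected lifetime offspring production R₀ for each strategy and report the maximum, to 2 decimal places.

Strategy I: R₀ = 0.68×0 + 0.31×25 + 0.19×40 = 15.3500
Strategy II: R₀ = 0.53×30 + 0.24×5 + 0.19×35 = 23.7500
Strategy III: R₀ = 0.76×34 + 0.38×10 + 0.30×30 = 38.6400
Highest R₀: strategy III with 38.6400.

38.64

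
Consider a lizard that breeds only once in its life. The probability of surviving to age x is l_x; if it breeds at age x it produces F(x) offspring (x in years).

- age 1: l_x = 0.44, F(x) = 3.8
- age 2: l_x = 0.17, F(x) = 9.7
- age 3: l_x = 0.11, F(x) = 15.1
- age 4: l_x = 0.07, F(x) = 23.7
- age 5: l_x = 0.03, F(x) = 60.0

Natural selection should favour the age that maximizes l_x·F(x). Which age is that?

5

Expected offspring if breeding at age x = l_x × F(x):
  age 1: 0.44 × 3.8 = 1.672
  age 2: 0.17 × 9.7 = 1.649
  age 3: 0.11 × 15.1 = 1.661
  age 4: 0.07 × 23.7 = 1.659
  age 5: 0.03 × 60.0 = 1.800
Maximum at age 5 (1.800).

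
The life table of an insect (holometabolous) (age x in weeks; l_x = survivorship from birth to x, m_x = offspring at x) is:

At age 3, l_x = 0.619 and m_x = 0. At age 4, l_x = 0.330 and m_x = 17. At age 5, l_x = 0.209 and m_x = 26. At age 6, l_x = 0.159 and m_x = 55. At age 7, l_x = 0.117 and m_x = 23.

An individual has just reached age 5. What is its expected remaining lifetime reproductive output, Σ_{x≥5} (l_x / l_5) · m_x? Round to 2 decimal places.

l_5 = 0.209. Conditional survival from age 5 to x is l_x / l_5.
  x=5: (0.209/0.209) × 26 = 26.0000
  x=6: (0.159/0.209) × 55 = 41.8421
  x=7: (0.117/0.209) × 23 = 12.8756
Sum = 26.0000 + 41.8421 + 12.8756 = 80.7177

80.72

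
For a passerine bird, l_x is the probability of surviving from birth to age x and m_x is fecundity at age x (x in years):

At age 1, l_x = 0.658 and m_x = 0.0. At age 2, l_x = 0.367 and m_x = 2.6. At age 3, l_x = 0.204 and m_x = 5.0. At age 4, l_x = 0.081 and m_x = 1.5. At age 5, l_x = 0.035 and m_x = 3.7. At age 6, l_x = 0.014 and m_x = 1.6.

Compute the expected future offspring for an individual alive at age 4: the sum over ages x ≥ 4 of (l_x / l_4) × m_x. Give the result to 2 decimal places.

l_4 = 0.081. Conditional survival from age 4 to x is l_x / l_4.
  x=4: (0.081/0.081) × 1.5 = 1.5000
  x=5: (0.035/0.081) × 3.7 = 1.5988
  x=6: (0.014/0.081) × 1.6 = 0.2765
Sum = 1.5000 + 1.5988 + 0.2765 = 3.3753

3.38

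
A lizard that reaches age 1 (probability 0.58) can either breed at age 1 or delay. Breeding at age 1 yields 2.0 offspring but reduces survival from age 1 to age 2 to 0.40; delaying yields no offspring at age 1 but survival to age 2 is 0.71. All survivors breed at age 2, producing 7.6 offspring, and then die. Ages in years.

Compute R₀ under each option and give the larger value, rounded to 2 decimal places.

3.13

breed at age 1: R₀ = 0.58 × (2.0 + 0.40 × 7.6) = 0.58 × 5.0400 = 2.9232
delay to age 2: R₀ = 0.58 × (0.71 × 7.6) = 0.58 × 5.3960 = 3.1297
Higher: delay to age 2 (3.1297).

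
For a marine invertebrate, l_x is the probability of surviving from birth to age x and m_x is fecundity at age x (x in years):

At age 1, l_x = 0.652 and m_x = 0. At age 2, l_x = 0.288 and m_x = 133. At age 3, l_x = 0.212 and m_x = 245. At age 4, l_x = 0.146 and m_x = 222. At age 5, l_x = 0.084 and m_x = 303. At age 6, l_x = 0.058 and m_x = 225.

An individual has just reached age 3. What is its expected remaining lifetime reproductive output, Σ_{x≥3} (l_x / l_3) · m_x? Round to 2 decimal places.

579.50

l_3 = 0.212. Conditional survival from age 3 to x is l_x / l_3.
  x=3: (0.212/0.212) × 245 = 245.0000
  x=4: (0.146/0.212) × 222 = 152.8868
  x=5: (0.084/0.212) × 303 = 120.0566
  x=6: (0.058/0.212) × 225 = 61.5566
Sum = 245.0000 + 152.8868 + 120.0566 + 61.5566 = 579.5000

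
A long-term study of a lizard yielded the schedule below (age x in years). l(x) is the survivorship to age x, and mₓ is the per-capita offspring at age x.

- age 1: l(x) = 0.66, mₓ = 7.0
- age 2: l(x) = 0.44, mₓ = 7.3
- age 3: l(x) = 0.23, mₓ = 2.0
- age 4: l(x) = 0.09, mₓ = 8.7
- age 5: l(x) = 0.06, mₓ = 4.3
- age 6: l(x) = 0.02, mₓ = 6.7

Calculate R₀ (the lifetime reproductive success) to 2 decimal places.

R₀ = Σ l(x) mₓ:
  age 1: 0.66 × 7.0 = 4.6200
  age 2: 0.44 × 7.3 = 3.2120
  age 3: 0.23 × 2.0 = 0.4600
  age 4: 0.09 × 8.7 = 0.7830
  age 5: 0.06 × 4.3 = 0.2580
  age 6: 0.02 × 6.7 = 0.1340
R₀ = 4.6200 + 3.2120 + 0.4600 + 0.7830 + 0.2580 + 0.1340 = 9.4670

9.47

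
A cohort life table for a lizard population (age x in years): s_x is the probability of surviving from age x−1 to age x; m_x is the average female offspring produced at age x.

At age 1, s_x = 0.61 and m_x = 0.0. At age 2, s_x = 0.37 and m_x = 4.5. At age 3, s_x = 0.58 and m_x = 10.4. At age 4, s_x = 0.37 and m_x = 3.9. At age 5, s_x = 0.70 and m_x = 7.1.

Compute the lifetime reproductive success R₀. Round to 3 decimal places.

Survivorship from birth: l_x = s_1·s_2·…·s_x.
  l_1 = 0.61000
  l_2 = 0.22570
  l_3 = 0.13091
  l_4 = 0.04844
  l_5 = 0.03390
R₀ = Σ l_x m_x:
  age 1: 0.61000 × 0.0 = 0.0000
  age 2: 0.22570 × 4.5 = 1.0156
  age 3: 0.13091 × 10.4 = 1.3615
  age 4: 0.04844 × 3.9 = 0.1889
  age 5: 0.03390 × 7.1 = 0.2407
R₀ = 0.0000 + 1.0156 + 1.3615 + 0.1889 + 0.2407 = 2.8067

2.807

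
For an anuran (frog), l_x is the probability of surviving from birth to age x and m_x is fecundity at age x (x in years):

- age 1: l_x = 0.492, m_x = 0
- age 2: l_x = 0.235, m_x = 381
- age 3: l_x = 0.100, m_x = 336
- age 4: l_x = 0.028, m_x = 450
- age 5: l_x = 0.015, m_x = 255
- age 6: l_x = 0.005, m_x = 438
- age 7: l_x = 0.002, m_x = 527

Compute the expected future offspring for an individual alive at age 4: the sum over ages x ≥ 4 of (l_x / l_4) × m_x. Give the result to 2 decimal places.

l_4 = 0.028. Conditional survival from age 4 to x is l_x / l_4.
  x=4: (0.028/0.028) × 450 = 450.0000
  x=5: (0.015/0.028) × 255 = 136.6071
  x=6: (0.005/0.028) × 438 = 78.2143
  x=7: (0.002/0.028) × 527 = 37.6429
Sum = 450.0000 + 136.6071 + 78.2143 + 37.6429 = 702.4643

702.46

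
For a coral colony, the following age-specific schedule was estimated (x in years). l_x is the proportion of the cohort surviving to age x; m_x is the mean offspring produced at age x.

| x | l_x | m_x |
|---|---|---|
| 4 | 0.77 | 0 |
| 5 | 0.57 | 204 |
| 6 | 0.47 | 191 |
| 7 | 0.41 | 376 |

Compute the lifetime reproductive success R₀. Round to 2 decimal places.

360.21

R₀ = Σ l_x m_x:
  age 4: 0.77 × 0 = 0.0000
  age 5: 0.57 × 204 = 116.2800
  age 6: 0.47 × 191 = 89.7700
  age 7: 0.41 × 376 = 154.1600
R₀ = 0.0000 + 116.2800 + 89.7700 + 154.1600 = 360.2100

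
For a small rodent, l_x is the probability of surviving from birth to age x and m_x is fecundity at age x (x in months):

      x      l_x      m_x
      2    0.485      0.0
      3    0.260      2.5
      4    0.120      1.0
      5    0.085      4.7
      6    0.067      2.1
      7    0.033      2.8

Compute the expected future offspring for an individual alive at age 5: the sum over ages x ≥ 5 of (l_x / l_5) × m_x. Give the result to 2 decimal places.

7.44

l_5 = 0.085. Conditional survival from age 5 to x is l_x / l_5.
  x=5: (0.085/0.085) × 4.7 = 4.7000
  x=6: (0.067/0.085) × 2.1 = 1.6553
  x=7: (0.033/0.085) × 2.8 = 1.0871
Sum = 4.7000 + 1.6553 + 1.0871 = 7.4424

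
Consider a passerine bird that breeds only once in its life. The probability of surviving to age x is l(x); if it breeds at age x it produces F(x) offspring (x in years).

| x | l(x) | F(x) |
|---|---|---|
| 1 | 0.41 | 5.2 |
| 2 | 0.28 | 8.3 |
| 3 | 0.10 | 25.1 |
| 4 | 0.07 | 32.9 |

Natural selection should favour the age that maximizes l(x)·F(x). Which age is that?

Expected offspring if breeding at age x = l(x) × F(x):
  age 1: 0.41 × 5.2 = 2.132
  age 2: 0.28 × 8.3 = 2.324
  age 3: 0.10 × 25.1 = 2.510
  age 4: 0.07 × 32.9 = 2.303
Maximum at age 3 (2.510).

3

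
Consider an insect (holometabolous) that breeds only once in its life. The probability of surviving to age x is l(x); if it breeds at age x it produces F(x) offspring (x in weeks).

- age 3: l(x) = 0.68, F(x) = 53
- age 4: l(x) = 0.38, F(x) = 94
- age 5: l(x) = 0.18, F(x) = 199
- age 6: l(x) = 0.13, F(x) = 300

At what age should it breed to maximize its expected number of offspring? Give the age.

6

Expected offspring if breeding at age x = l(x) × F(x):
  age 3: 0.68 × 53 = 36.040
  age 4: 0.38 × 94 = 35.720
  age 5: 0.18 × 199 = 35.820
  age 6: 0.13 × 300 = 39.000
Maximum at age 6 (39.000).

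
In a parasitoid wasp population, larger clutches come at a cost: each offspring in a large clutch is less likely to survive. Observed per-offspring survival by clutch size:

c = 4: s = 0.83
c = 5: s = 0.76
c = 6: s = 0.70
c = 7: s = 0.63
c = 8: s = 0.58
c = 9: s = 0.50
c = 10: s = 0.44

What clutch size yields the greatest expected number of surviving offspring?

Expected surviving offspring = c × s(c):
  c=4: 4 × 0.83 = 3.320
  c=5: 5 × 0.76 = 3.800
  c=6: 6 × 0.70 = 4.200
  c=7: 7 × 0.63 = 4.410
  c=8: 8 × 0.58 = 4.640
  c=9: 9 × 0.50 = 4.500
  c=10: 10 × 0.44 = 4.400
Maximum at c = 8 (4.640 surviving offspring).

8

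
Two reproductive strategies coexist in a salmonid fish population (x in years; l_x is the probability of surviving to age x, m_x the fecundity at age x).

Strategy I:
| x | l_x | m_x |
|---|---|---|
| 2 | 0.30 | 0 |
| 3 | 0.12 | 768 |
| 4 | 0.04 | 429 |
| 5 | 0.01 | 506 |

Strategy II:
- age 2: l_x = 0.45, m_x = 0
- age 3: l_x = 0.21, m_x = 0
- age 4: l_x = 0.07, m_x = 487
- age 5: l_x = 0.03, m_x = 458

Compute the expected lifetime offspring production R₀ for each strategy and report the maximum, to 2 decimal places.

Strategy I: R₀ = 0.30×0 + 0.12×768 + 0.04×429 + 0.01×506 = 114.3800
Strategy II: R₀ = 0.45×0 + 0.21×0 + 0.07×487 + 0.03×458 = 47.8300
Highest R₀: strategy I with 114.3800.

114.38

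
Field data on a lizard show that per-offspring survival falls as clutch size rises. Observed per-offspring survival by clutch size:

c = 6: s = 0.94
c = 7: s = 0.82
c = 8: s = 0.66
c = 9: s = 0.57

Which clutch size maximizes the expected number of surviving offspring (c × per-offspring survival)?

Expected surviving offspring = c × s(c):
  c=6: 6 × 0.94 = 5.640
  c=7: 7 × 0.82 = 5.740
  c=8: 8 × 0.66 = 5.280
  c=9: 9 × 0.57 = 5.130
Maximum at c = 7 (5.740 surviving offspring).

7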